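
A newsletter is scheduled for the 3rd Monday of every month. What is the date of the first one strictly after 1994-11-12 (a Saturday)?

1994-11-21

November 1994 starts on a Tuesday; its first Monday is the 7th, so the 3rd Monday is the 21st — 1994-11-21.
1994-11-21 is after 1994-11-12, so that is the next one.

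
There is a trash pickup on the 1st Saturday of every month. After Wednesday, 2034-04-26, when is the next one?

2034-05-06

April 2034 starts on a Saturday, so its 1st Saturday is 2034-04-01.
That is not after 2034-04-26, so look at May 2034.
May 2034 starts on a Monday, so its 1st Saturday is 2034-05-06 (5 days in).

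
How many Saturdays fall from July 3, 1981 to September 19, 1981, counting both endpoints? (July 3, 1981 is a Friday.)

July 3, 1981 is a Friday; the first Saturday on or after it is July 4, 1981 (1 day later).
From July 4, 1981 to September 19, 1981: 27 + 31 + 19 = 77 days (rest of July, August, September).
77 ÷ 7 = 11 full weeks with remainder 0, so 11 more Saturdays after the first → 12.

12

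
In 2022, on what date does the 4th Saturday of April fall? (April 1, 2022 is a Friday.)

April 2022 begins on a Friday, so the first Saturday is April 2 (1 day later).
The 4th Saturday is 3 weeks later: 2 + 21 = 23.

April 23, 2022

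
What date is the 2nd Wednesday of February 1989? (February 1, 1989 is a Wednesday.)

February 1989 begins on a Wednesday, so the first Wednesday is February 1.
The 2nd Wednesday is 1 weeks later: 1 + 7 = 8.

February 8, 1989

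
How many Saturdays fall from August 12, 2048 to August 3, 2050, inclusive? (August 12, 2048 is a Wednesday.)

August 12, 2048 is a Wednesday; the first Saturday on or after it is August 15, 2048 (3 days later).
From August 15, 2048 to August 3, 2050: 138 + 365 + 215 = 718 days (rest of 2048, 2049, to August 3, 2050 in 2050).
718 ÷ 7 = 102 full weeks with remainder 4, so 102 more Saturdays after the first → 103.

103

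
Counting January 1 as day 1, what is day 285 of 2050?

12 October 2050

January has 31 days (285 − 31 = 254 remain).
February has 28 days (254 − 28 = 226 remain).
March has 31 days (226 − 31 = 195 remain).
April has 30 days (195 − 30 = 165 remain).
May has 31 days (165 − 31 = 134 remain).
June has 30 days (134 − 30 = 104 remain).
July has 31 days (104 − 31 = 73 remain).
August has 31 days (73 − 31 = 42 remain).
September has 30 days (42 − 30 = 12 remain).
12 into October → October 12.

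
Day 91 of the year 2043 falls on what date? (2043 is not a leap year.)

January has 31 days (91 − 31 = 60 remain).
February has 28 days (60 − 28 = 32 remain).
March has 31 days (32 − 31 = 1 remain).
1 into April → April 1.

2043-04-01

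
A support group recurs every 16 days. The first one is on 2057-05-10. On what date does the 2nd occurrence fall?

2057-05-26

The 2nd occurrence is 1 interval after the first: 1 × 16 = 16 days after 2057-05-10.
16 days later is 2057-05-26.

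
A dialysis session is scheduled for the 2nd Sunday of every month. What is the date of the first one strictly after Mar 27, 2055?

Mar 2055 starts on a Monday; its first Sunday is the 7th, so the 2nd Sunday is the 14th — Mar 14, 2055.
That is not after Mar 27, 2055, so look at Apr 2055.
Apr 2055 starts on a Thursday; its first Sunday is the 4th, so the 2nd Sunday is the 11th — Apr 11, 2055.

Apr 11, 2055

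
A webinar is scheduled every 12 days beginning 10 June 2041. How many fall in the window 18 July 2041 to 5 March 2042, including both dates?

Occurrences land 12·i days after 10 June 2041 for i = 0, 1, 2, …
18 July 2041 is 38 days after the start; 38 ÷ 12 = 3 remainder 2; since the remainder is 2, round up to i = 4. First occurrence in the window: #5 on 28 July 2041 (4×12 = 48 days in).
5 March 2042 is 268 days after the start; 268 ÷ 12 = 22 remainder 4. Last occurrence in the window: #23 on 1 March 2042.
Occurrences #5 through #23: 19 in total.

19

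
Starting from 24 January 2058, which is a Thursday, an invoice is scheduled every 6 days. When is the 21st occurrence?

24 May 2058

The 21st occurrence is 20 intervals after the first: 20 × 6 = 120 days after 24 January 2058.
January has 31 days — 7 days to the end of January leaves 113.
February has 28 days (85 left).
March has 31 days (54 left).
April has 30 days (24 left).
24 days into May → 24 May 2058.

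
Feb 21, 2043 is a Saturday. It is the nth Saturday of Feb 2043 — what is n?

Day 21 falls in week ⌈21/7⌉ of the month.
Days 1–7 hold the 1st Saturday, 8–14 the 2nd, 15–21 the 3rd, 22–28 the 4th, 29–31 the 5th.
21 is in the range for the 3rd.

3rd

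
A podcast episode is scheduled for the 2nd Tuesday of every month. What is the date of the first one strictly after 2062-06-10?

June 2062 starts on a Thursday; its first Tuesday is the 6th, so the 2nd Tuesday is the 13th — 2062-06-13.
2062-06-13 is after 2062-06-10, so that is the next one.

2062-06-13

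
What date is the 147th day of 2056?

May 26, 2056

Jan has 31 days (147 − 31 = 116 remain).
Feb has 29 days (116 − 29 = 87 remain).
Mar has 31 days (87 − 31 = 56 remain).
Apr has 30 days (56 − 30 = 26 remain).
26 into May → May 26.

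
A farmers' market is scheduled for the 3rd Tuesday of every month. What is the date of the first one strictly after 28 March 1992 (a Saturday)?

March 1992 starts on a Sunday; its first Tuesday is the 3rd, so the 3rd Tuesday is the 17th — 17 March 1992.
That is not after 28 March 1992, so look at April 1992.
April 1992 starts on a Wednesday; its first Tuesday is the 7th, so the 3rd Tuesday is the 21st — 21 April 1992.

21 April 1992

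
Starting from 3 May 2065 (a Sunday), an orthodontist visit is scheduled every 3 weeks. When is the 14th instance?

The 14th occurrence is 13 intervals after the first: 13 × 21 = 273 days after 3 May 2065.
May has 31 days — 28 days to the end of May leaves 245.
June has 30 days (215 left).
July has 31 days (184 left).
August has 31 days (153 left).
September has 30 days (123 left).
October has 31 days (92 left).
November has 30 days (62 left).
December has 31 days (31 left).
31 days into January → 31 January 2066.

31 January 2066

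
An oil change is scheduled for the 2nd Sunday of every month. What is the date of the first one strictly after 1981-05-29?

May 1981 starts on a Friday; its first Sunday is the 3rd, so the 2nd Sunday is the 10th — 1981-05-10.
That is not after 1981-05-29, so look at June 1981.
June 1981 starts on a Monday; its first Sunday is the 7th, so the 2nd Sunday is the 14th — 1981-06-14.

1981-06-14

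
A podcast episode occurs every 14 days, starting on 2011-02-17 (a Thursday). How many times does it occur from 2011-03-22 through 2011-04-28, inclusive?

Occurrences land 14·i days after 2011-02-17 for i = 0, 1, 2, …
2011-03-22 is 33 days after the start; 33 ÷ 14 = 2 remainder 5; since the remainder is 5, round up to i = 3. First occurrence in the window: #4 on 2011-03-31 (3×14 = 42 days in).
2011-04-28 is 70 days after the start; 70 ÷ 14 = 5 remainder 0. Last occurrence in the window: #6 on 2011-04-28.
Occurrences #4 through #6: 3 in total.

3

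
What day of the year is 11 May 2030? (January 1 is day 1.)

Days in months before May: 31 + 28 + 31 + 30 = 120.
Plus 11 days into May → day 131.

131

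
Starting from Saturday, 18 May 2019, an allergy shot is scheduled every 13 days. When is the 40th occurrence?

The 40th occurrence is 39 intervals after the first: 39 × 13 = 507 days after 18 May 2019.
May has 31 days — 13 days to the end of May leaves 494.
From end of May to end of 2019 is 214 days (280 left).
January has 31 days (249 left).
February has 29 days (220 left).
March has 31 days (189 left).
April has 30 days (159 left).
May has 31 days (128 left).
June has 30 days (98 left).
July has 31 days (67 left).
August has 31 days (36 left).
September has 30 days (6 left).
6 days into October → 6 October 2020.

6 October 2020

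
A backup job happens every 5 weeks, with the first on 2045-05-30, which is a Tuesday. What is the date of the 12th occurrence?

2046-06-19

The 12th occurrence is 11 intervals after the first: 11 × 35 = 385 days after 2045-05-30.
May has 31 days — 1 day to the end of May leaves 384.
June has 30 days (354 left).
July has 31 days (323 left).
August has 31 days (292 left).
September has 30 days (262 left).
October has 31 days (231 left).
November has 30 days (201 left).
December has 31 days (170 left).
January has 31 days (139 left).
February has 28 days (111 left).
March has 31 days (80 left).
April has 30 days (50 left).
May has 31 days (19 left).
19 days into June → 2046-06-19.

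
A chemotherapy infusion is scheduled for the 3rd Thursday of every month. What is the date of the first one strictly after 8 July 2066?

15 July 2066

July 2066 starts on a Thursday; its first Thursday is the 1st, so the 3rd Thursday is the 15th — 15 July 2066.
15 July 2066 is after 8 July 2066, so that is the next one.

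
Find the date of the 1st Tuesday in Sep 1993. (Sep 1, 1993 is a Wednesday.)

Sep 1993 begins on a Wednesday, so the first Tuesday is Sep 7 (6 days later).

Sep 7, 1993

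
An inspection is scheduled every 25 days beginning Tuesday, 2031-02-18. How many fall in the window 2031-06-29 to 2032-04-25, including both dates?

12

Occurrences land 25·i days after 2031-02-18 for i = 0, 1, 2, …
2031-06-29 is 131 days after the start; 131 ÷ 25 = 5 remainder 6; since the remainder is 6, round up to i = 6. First occurrence in the window: #7 on 2031-07-18 (6×25 = 150 days in).
2032-04-25 is 432 days after the start; 432 ÷ 25 = 17 remainder 7. Last occurrence in the window: #18 on 2032-04-18.
Occurrences #7 through #18: 12 in total.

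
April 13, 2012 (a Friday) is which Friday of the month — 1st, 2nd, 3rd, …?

2nd

Day 13 falls in week ⌈13/7⌉ of the month.
Days 1–7 hold the 1st Friday, 8–14 the 2nd, 15–21 the 3rd, 22–28 the 4th, 29–31 the 5th.
13 is in the range for the 2nd.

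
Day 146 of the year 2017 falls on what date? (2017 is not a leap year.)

May 26, 2017

January has 31 days (146 − 31 = 115 remain).
February has 28 days (115 − 28 = 87 remain).
March has 31 days (87 − 31 = 56 remain).
April has 30 days (56 − 30 = 26 remain).
26 into May → May 26.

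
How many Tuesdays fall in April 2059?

1 April 2059 is a Tuesday; the first Tuesday on or after it is 1 April 2059.
From 1 April 2059 to 30 April 2059 is 30 − 1 = 29 days.
29 ÷ 7 = 4 full weeks with remainder 1, so 4 more Tuesdays after the first → 5.

5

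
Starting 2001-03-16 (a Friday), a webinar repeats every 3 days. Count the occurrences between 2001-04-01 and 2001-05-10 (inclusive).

Occurrences land 3·i days after 2001-03-16 for i = 0, 1, 2, …
2001-04-01 is 16 days after the start; 16 ÷ 3 = 5 remainder 1; since the remainder is 1, round up to i = 6. First occurrence in the window: #7 on 2001-04-03 (6×3 = 18 days in).
2001-05-10 is 55 days after the start; 55 ÷ 3 = 18 remainder 1. Last occurrence in the window: #19 on 2001-05-09.
Occurrences #7 through #19: 13 in total.

13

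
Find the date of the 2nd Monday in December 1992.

December 1992 begins on a Tuesday, so the first Monday is December 7 (6 days later).
The 2nd Monday is 1 weeks later: 7 + 7 = 14.

1992-12-14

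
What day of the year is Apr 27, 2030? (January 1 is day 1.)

117

Days in months before Apr: 31 + 28 + 31 = 90.
Plus 27 days into Apr → day 117.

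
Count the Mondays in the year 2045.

52

Jan 1, 2045 is a Sunday; the first Monday on or after it is Jan 2, 2045 (1 day later).
From Jan 2, 2045 to Dec 31, 2045: 29 + 28 + 31 + 30 + 31 + 30 + 31 + 31 + 30 + 31 + 30 + 31 = 363 days (rest of Jan, Feb, Mar, Apr, May, Jun, Jul, Aug, Sep, Oct, Nov, Dec).
363 ÷ 7 = 51 full weeks with remainder 6, so 51 more Mondays after the first → 52.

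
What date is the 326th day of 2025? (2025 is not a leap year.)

2025-11-22

January has 31 days (326 − 31 = 295 remain).
February has 28 days (295 − 28 = 267 remain).
March has 31 days (267 − 31 = 236 remain).
April has 30 days (236 − 30 = 206 remain).
May has 31 days (206 − 31 = 175 remain).
June has 30 days (175 − 30 = 145 remain).
July has 31 days (145 − 31 = 114 remain).
August has 31 days (114 − 31 = 83 remain).
September has 30 days (83 − 30 = 53 remain).
October has 31 days (53 − 31 = 22 remain).
22 into November → November 22.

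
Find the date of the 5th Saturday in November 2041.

The first Saturday of November 2041 is November 2.
The 5th Saturday is 4 weeks later: 2 + 28 = 30.

November 30, 2041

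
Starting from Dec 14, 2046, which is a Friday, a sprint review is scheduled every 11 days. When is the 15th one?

The 15th occurrence is 14 intervals after the first: 14 × 11 = 154 days after Dec 14, 2046.
Dec has 31 days — 17 days to the end of Dec leaves 137.
Jan has 31 days (106 left).
Feb has 28 days (78 left).
Mar has 31 days (47 left).
Apr has 30 days (17 left).
17 days into May → May 17, 2047.

May 17, 2047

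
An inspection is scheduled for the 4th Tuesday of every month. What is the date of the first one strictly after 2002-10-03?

2002-10-22

October 2002 starts on a Tuesday; its first Tuesday is the 1st, so the 4th Tuesday is the 22nd — 2002-10-22.
2002-10-22 is after 2002-10-03, so that is the next one.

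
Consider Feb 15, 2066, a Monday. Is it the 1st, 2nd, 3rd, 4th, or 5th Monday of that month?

3rd

Day 15 falls in week ⌈15/7⌉ of the month.
Days 1–7 hold the 1st Monday, 8–14 the 2nd, 15–21 the 3rd, 22–28 the 4th, 29–31 the 5th.
15 is in the range for the 3rd.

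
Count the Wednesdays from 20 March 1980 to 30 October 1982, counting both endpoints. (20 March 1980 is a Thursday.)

136

20 March 1980 is a Thursday; the first Wednesday on or after it is 26 March 1980 (6 days later).
From 26 March 1980 to 30 October 1982: 280 + 365 + 303 = 948 days (rest of 1980, 1981, to 30 October 1982 in 1982).
948 ÷ 7 = 135 full weeks with remainder 3, so 135 more Wednesdays after the first → 136.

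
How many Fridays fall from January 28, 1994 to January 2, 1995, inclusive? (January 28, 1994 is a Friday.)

49

January 28, 1994 is a Friday; the first Friday on or after it is January 28, 1994.
From January 28, 1994 to January 2, 1995: 337 + 2 = 339 days (rest of 1994, to January 2, 1995 in 1995).
339 ÷ 7 = 48 full weeks with remainder 3, so 48 more Fridays after the first → 49.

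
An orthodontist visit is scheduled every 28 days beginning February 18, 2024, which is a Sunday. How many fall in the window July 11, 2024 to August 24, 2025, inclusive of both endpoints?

Occurrences land 28·i days after February 18, 2024 for i = 0, 1, 2, …
July 11, 2024 is 144 days after the start; 144 ÷ 28 = 5 remainder 4; since the remainder is 4, round up to i = 6. First occurrence in the window: #7 on August 4, 2024 (6×28 = 168 days in).
August 24, 2025 is 553 days after the start; 553 ÷ 28 = 19 remainder 21. Last occurrence in the window: #20 on August 3, 2025.
Occurrences #7 through #20: 14 in total.

14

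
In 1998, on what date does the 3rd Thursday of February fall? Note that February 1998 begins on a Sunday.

February 19, 1998

February 1998 begins on a Sunday, so the first Thursday is February 5 (4 days later).
The 3rd Thursday is 2 weeks later: 5 + 14 = 19.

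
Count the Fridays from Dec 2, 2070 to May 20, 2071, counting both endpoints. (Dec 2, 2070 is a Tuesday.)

24

Dec 2, 2070 is a Tuesday; the first Friday on or after it is Dec 5, 2070 (3 days later).
From Dec 5, 2070 to May 20, 2071: 26 + 31 + 28 + 31 + 30 + 20 = 166 days (rest of Dec, Jan, Feb, Mar, Apr, May).
166 ÷ 7 = 23 full weeks with remainder 5, so 23 more Fridays after the first → 24.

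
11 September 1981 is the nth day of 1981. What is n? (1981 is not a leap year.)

254

Days in months before September: 31 + 28 + 31 + 30 + 31 + 30 + 31 + 31 = 243.
Plus 11 days into September → day 254.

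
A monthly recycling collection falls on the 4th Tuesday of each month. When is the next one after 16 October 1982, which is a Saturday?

26 October 1982

October 1982 starts on a Friday; its first Tuesday is the 5th, so the 4th Tuesday is the 26th — 26 October 1982.
26 October 1982 is after 16 October 1982, so that is the next one.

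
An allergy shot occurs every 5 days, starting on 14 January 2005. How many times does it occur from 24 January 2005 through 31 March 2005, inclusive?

Occurrences land 5·i days after 14 January 2005 for i = 0, 1, 2, …
24 January 2005 is 10 days after the start; 10 ÷ 5 = 2 remainder 0. First occurrence in the window: #3 on 24 January 2005 (2×5 = 10 days in).
31 March 2005 is 76 days after the start; 76 ÷ 5 = 15 remainder 1. Last occurrence in the window: #16 on 30 March 2005.
Occurrences #3 through #16: 14 in total.

14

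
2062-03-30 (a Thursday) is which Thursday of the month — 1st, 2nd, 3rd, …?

5th

Day 30 falls in week ⌈30/7⌉ of the month.
Days 1–7 hold the 1st Thursday, 8–14 the 2nd, 15–21 the 3rd, 22–28 the 4th, 29–31 the 5th.
30 is in the range for the 5th.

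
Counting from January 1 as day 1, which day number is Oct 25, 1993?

Days in months before Oct: 31 + 28 + 31 + 30 + 31 + 30 + 31 + 31 + 30 = 273.
Plus 25 days into Oct → day 298.

298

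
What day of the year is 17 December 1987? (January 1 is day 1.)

Days in months before December: 31 + 28 + 31 + 30 + 31 + 30 + 31 + 31 + 30 + 31 + 30 = 334.
Plus 17 days into December → day 351.

351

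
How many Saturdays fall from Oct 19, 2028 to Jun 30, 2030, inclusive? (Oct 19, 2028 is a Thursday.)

Oct 19, 2028 is a Thursday; the first Saturday on or after it is Oct 21, 2028 (2 days later).
From Oct 21, 2028 to Jun 30, 2030: 71 + 365 + 181 = 617 days (rest of 2028, 2029, to Jun 30, 2030 in 2030).
617 ÷ 7 = 88 full weeks with remainder 1, so 88 more Saturdays after the first → 89.

89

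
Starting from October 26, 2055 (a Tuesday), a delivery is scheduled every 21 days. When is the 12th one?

June 13, 2056

The 12th occurrence is 11 intervals after the first: 11 × 21 = 231 days after October 26, 2055.
October has 31 days — 5 days to the end of October leaves 226.
November has 30 days (196 left).
December has 31 days (165 left).
January has 31 days (134 left).
February has 29 days (105 left).
March has 31 days (74 left).
April has 30 days (44 left).
May has 31 days (13 left).
13 days into June → June 13, 2056.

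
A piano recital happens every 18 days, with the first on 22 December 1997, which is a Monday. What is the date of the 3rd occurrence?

27 January 1998

The 3rd occurrence is 2 intervals after the first: 2 × 18 = 36 days after 22 December 1997.
December has 31 days — 9 days to the end of December leaves 27.
27 days into January → 27 January 1998.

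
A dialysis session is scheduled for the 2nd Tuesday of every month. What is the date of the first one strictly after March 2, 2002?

March 12, 2002

March 2002 starts on a Friday; its first Tuesday is the 5th, so the 2nd Tuesday is the 12th — March 12, 2002.
March 12, 2002 is after March 2, 2002, so that is the next one.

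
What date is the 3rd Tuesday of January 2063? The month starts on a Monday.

January 2063 begins on a Monday, so the first Tuesday is January 2 (1 day later).
The 3rd Tuesday is 2 weeks later: 2 + 14 = 16.

2063-01-16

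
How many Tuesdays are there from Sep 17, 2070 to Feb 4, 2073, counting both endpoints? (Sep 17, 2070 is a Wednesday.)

124

Sep 17, 2070 is a Wednesday; the first Tuesday on or after it is Sep 23, 2070 (6 days later).
From Sep 23, 2070 to Feb 4, 2073: 99 + 365 + 366 + 35 = 865 days (rest of 2070, 2071, 2072, to Feb 4, 2073 in 2073).
865 ÷ 7 = 123 full weeks with remainder 4, so 123 more Tuesdays after the first → 124.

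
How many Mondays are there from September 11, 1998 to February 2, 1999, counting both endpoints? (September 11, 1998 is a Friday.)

21

September 11, 1998 is a Friday; the first Monday on or after it is September 14, 1998 (3 days later).
From September 14, 1998 to February 2, 1999: 16 + 31 + 30 + 31 + 31 + 2 = 141 days (rest of September, October, November, December, January, February).
141 ÷ 7 = 20 full weeks with remainder 1, so 20 more Mondays after the first → 21.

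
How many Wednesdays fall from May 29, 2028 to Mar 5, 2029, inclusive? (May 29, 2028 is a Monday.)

May 29, 2028 is a Monday; the first Wednesday on or after it is May 31, 2028 (2 days later).
From May 31, 2028 to Mar 5, 2029: 0 + 30 + 31 + 31 + 30 + 31 + 30 + 31 + 31 + 28 + 5 = 278 days (rest of May, Jun, Jul, Aug, Sep, Oct, Nov, Dec, Jan, Feb, Mar).
278 ÷ 7 = 39 full weeks with remainder 5, so 39 more Wednesdays after the first → 40.

40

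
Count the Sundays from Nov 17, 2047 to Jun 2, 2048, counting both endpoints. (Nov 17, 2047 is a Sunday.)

29

Nov 17, 2047 is a Sunday; the first Sunday on or after it is Nov 17, 2047.
From Nov 17, 2047 to Jun 2, 2048: 13 + 31 + 31 + 29 + 31 + 30 + 31 + 2 = 198 days (rest of Nov, Dec, Jan, Feb, Mar, Apr, May, Jun).
198 ÷ 7 = 28 full weeks with remainder 2, so 28 more Sundays after the first → 29.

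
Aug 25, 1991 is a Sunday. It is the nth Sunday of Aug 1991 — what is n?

Day 25 falls in week ⌈25/7⌉ of the month.
Days 1–7 hold the 1st Sunday, 8–14 the 2nd, 15–21 the 3rd, 22–28 the 4th, 29–31 the 5th.
25 is in the range for the 4th.

4th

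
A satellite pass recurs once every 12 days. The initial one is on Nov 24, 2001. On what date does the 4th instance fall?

The 4th occurrence is 3 intervals after the first: 3 × 12 = 36 days after Nov 24, 2001.
Nov has 30 days — 6 days to the end of Nov leaves 30.
30 days into Dec → Dec 30, 2001.

Dec 30, 2001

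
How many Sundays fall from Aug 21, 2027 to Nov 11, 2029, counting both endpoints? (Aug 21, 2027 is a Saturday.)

Aug 21, 2027 is a Saturday; the first Sunday on or after it is Aug 22, 2027 (1 day later).
From Aug 22, 2027 to Nov 11, 2029: 131 + 366 + 315 = 812 days (rest of 2027, 2028, to Nov 11, 2029 in 2029).
812 ÷ 7 = 116 full weeks with remainder 0, so 116 more Sundays after the first → 117.

117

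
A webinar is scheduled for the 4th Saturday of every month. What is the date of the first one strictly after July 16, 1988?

July 1988 starts on a Friday; its first Saturday is the 2nd, so the 4th Saturday is the 23rd — July 23, 1988.
July 23, 1988 is after July 16, 1988, so that is the next one.

July 23, 1988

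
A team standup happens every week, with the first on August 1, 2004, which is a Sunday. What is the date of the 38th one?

April 17, 2005

The 38th occurrence is 37 intervals after the first: 37 × 7 = 259 days after August 1, 2004.
August has 31 days — 30 days to the end of August leaves 229.
September has 30 days (199 left).
October has 31 days (168 left).
November has 30 days (138 left).
December has 31 days (107 left).
January has 31 days (76 left).
February has 28 days (48 left).
March has 31 days (17 left).
17 days into April → April 17, 2005.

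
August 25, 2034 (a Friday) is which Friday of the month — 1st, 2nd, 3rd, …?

4th

Day 25 falls in week ⌈25/7⌉ of the month.
Days 1–7 hold the 1st Friday, 8–14 the 2nd, 15–21 the 3rd, 22–28 the 4th, 29–31 the 5th.
25 is in the range for the 4th.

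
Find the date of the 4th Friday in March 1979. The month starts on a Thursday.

1979-03-23

March 1979 begins on a Thursday, so the first Friday is March 2 (1 day later).
The 4th Friday is 3 weeks later: 2 + 21 = 23.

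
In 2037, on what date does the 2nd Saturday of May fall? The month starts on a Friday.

May 2037 begins on a Friday, so the first Saturday is May 2 (1 day later).
The 2nd Saturday is 1 weeks later: 2 + 7 = 9.

May 9, 2037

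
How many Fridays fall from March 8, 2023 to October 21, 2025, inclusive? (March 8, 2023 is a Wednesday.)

137

March 8, 2023 is a Wednesday; the first Friday on or after it is March 10, 2023 (2 days later).
From March 10, 2023 to October 21, 2025: 296 + 366 + 294 = 956 days (rest of 2023, 2024, to October 21, 2025 in 2025).
956 ÷ 7 = 136 full weeks with remainder 4, so 136 more Fridays after the first → 137.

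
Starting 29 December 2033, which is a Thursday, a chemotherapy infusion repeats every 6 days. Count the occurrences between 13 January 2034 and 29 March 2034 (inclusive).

13

Occurrences land 6·i days after 29 December 2033 for i = 0, 1, 2, …
13 January 2034 is 15 days after the start; 15 ÷ 6 = 2 remainder 3; since the remainder is 3, round up to i = 3. First occurrence in the window: #4 on 16 January 2034 (3×6 = 18 days in).
29 March 2034 is 90 days after the start; 90 ÷ 6 = 15 remainder 0. Last occurrence in the window: #16 on 29 March 2034.
Occurrences #4 through #16: 13 in total.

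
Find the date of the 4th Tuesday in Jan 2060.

Jan 2060 begins on a Thursday, so the first Tuesday is Jan 6 (5 days later).
The 4th Tuesday is 3 weeks later: 6 + 21 = 27.

Jan 27, 2060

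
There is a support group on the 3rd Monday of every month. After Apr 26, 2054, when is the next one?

Apr 2054 starts on a Wednesday; its first Monday is the 6th, so the 3rd Monday is the 20th — Apr 20, 2054.
That is not after Apr 26, 2054, so look at May 2054.
May 2054 starts on a Friday; its first Monday is the 4th, so the 3rd Monday is the 18th — May 18, 2054.

May 18, 2054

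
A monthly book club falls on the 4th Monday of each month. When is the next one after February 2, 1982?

February 1982 starts on a Monday; its first Monday is the 1st, so the 4th Monday is the 22nd — February 22, 1982.
February 22, 1982 is after February 2, 1982, so that is the next one.

February 22, 1982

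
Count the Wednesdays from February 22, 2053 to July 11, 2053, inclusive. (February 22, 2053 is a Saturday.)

February 22, 2053 is a Saturday; the first Wednesday on or after it is February 26, 2053 (4 days later).
From February 26, 2053 to July 11, 2053: 2 + 31 + 30 + 31 + 30 + 11 = 135 days (rest of February, March, April, May, June, July).
135 ÷ 7 = 19 full weeks with remainder 2, so 19 more Wednesdays after the first → 20.

20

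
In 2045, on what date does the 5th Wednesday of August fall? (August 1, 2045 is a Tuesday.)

2045-08-30

August 2045 begins on a Tuesday, so the first Wednesday is August 2 (1 day later).
The 5th Wednesday is 4 weeks later: 2 + 28 = 30.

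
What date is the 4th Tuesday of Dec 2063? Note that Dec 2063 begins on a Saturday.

Dec 2063 begins on a Saturday, so the first Tuesday is Dec 4 (3 days later).
The 4th Tuesday is 3 weeks later: 4 + 21 = 25.

Dec 25, 2063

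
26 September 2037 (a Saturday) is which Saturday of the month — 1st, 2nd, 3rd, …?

4th

Day 26 falls in week ⌈26/7⌉ of the month.
Days 1–7 hold the 1st Saturday, 8–14 the 2nd, 15–21 the 3rd, 22–28 the 4th, 29–31 the 5th.
26 is in the range for the 4th.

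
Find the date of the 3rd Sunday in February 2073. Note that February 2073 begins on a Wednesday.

February 19, 2073

February 2073 begins on a Wednesday, so the first Sunday is February 5 (4 days later).
The 3rd Sunday is 2 weeks later: 5 + 14 = 19.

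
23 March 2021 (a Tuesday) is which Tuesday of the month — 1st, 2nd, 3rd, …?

Day 23 falls in week ⌈23/7⌉ of the month.
Days 1–7 hold the 1st Tuesday, 8–14 the 2nd, 15–21 the 3rd, 22–28 the 4th, 29–31 the 5th.
23 is in the range for the 4th.

4th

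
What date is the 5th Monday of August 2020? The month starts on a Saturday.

August 2020 begins on a Saturday, so the first Monday is August 3 (2 days later).
The 5th Monday is 4 weeks later: 3 + 28 = 31.

August 31, 2020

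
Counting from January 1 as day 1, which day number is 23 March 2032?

Days in months before March: 31 + 29 = 60.
Plus 23 days into March → day 83.

83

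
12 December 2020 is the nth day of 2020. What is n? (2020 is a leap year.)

347

Days in months before December: 31 + 29 + 31 + 30 + 31 + 30 + 31 + 31 + 30 + 31 + 30 = 335.
Plus 12 days into December → day 347.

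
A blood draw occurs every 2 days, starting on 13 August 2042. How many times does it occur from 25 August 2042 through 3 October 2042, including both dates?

20

Occurrences land 2·i days after 13 August 2042 for i = 0, 1, 2, …
25 August 2042 is 12 days after the start; 12 ÷ 2 = 6 remainder 0. First occurrence in the window: #7 on 25 August 2042 (6×2 = 12 days in).
3 October 2042 is 51 days after the start; 51 ÷ 2 = 25 remainder 1. Last occurrence in the window: #26 on 2 October 2042.
Occurrences #7 through #26: 20 in total.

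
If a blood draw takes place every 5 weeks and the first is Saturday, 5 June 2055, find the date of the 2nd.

The 2nd occurrence is 1 interval after the first: 1 × 35 = 35 days after 5 June 2055.
June has 30 days — 25 days to the end of June leaves 10.
10 days into July → 10 July 2055.

10 July 2055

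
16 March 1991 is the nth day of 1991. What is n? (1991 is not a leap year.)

Days in months before March: 31 + 28 = 59.
Plus 16 days into March → day 75.

75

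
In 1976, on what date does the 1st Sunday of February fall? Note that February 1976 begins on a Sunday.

February 1976 begins on a Sunday, so the first Sunday is February 1.

1976-02-01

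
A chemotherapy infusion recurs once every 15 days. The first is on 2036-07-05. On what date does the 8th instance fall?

The 8th occurrence is 7 intervals after the first: 7 × 15 = 105 days after 2036-07-05.
July has 31 days — 26 days to the end of July leaves 79.
August has 31 days (48 left).
September has 30 days (18 left).
18 days into October → 2036-10-18.

2036-10-18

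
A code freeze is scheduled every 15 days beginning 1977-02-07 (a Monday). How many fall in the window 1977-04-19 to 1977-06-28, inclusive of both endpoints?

Occurrences land 15·i days after 1977-02-07 for i = 0, 1, 2, …
1977-04-19 is 71 days after the start; 71 ÷ 15 = 4 remainder 11; since the remainder is 11, round up to i = 5. First occurrence in the window: #6 on 1977-04-23 (5×15 = 75 days in).
1977-06-28 is 141 days after the start; 141 ÷ 15 = 9 remainder 6. Last occurrence in the window: #10 on 1977-06-22.
Occurrences #6 through #10: 5 in total.

5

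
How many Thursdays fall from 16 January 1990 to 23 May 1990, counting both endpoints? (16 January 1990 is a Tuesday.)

18

16 January 1990 is a Tuesday; the first Thursday on or after it is 18 January 1990 (2 days later).
From 18 January 1990 to 23 May 1990: 13 + 28 + 31 + 30 + 23 = 125 days (rest of January, February, March, April, May).
125 ÷ 7 = 17 full weeks with remainder 6, so 17 more Thursdays after the first → 18.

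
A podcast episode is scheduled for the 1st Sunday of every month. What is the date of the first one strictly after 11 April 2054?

April 2054 starts on a Wednesday, so its 1st Sunday is 5 April 2054 (4 days in).
That is not after 11 April 2054, so look at May 2054.
May 2054 starts on a Friday, so its 1st Sunday is 3 May 2054 (2 days in).

3 May 2054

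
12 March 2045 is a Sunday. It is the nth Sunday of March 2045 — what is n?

2nd

Day 12 falls in week ⌈12/7⌉ of the month.
Days 1–7 hold the 1st Sunday, 8–14 the 2nd, 15–21 the 3rd, 22–28 the 4th, 29–31 the 5th.
12 is in the range for the 2nd.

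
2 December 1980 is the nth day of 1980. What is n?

Days in months before December: 31 + 29 + 31 + 30 + 31 + 30 + 31 + 31 + 30 + 31 + 30 = 335.
Plus 2 days into December → day 337.

337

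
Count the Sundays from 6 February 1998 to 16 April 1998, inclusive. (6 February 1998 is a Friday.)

10

6 February 1998 is a Friday; the first Sunday on or after it is 8 February 1998 (2 days later).
From 8 February 1998 to 16 April 1998: 20 + 31 + 16 = 67 days (rest of February, March, April).
67 ÷ 7 = 9 full weeks with remainder 4, so 9 more Sundays after the first → 10.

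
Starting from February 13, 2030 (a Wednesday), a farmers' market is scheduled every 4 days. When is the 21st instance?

May 4, 2030

The 21st occurrence is 20 intervals after the first: 20 × 4 = 80 days after February 13, 2030.
February has 28 days — 15 days to the end of February leaves 65.
March has 31 days (34 left).
April has 30 days (4 left).
4 days into May → May 4, 2030.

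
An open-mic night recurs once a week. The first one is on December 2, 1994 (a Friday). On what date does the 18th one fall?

The 18th occurrence is 17 intervals after the first: 17 × 7 = 119 days after December 2, 1994.
December has 31 days — 29 days to the end of December leaves 90.
January has 31 days (59 left).
February has 28 days (31 left).
31 days into March → March 31, 1995.

March 31, 1995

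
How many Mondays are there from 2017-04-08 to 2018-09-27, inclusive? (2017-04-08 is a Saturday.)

77

2017-04-08 is a Saturday; the first Monday on or after it is 2017-04-10 (2 days later).
From 2017-04-10 to 2018-09-27: 265 + 270 = 535 days (rest of 2017, to 2018-09-27 in 2018).
535 ÷ 7 = 76 full weeks with remainder 3, so 76 more Mondays after the first → 77.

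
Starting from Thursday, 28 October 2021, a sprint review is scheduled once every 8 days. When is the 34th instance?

19 July 2022

The 34th occurrence is 33 intervals after the first: 33 × 8 = 264 days after 28 October 2021.
October has 31 days — 3 days to the end of October leaves 261.
November has 30 days (231 left).
December has 31 days (200 left).
January has 31 days (169 left).
February has 28 days (141 left).
March has 31 days (110 left).
April has 30 days (80 left).
May has 31 days (49 left).
June has 30 days (19 left).
19 days into July → 19 July 2022.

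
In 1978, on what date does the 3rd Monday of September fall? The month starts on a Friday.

September 1978 begins on a Friday, so the first Monday is September 4 (3 days later).
The 3rd Monday is 2 weeks later: 4 + 14 = 18.

September 18, 1978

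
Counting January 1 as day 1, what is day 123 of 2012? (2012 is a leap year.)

May 2, 2012

January has 31 days (123 − 31 = 92 remain).
February has 29 days (92 − 29 = 63 remain).
March has 31 days (63 − 31 = 32 remain).
April has 30 days (32 − 30 = 2 remain).
2 into May → May 2.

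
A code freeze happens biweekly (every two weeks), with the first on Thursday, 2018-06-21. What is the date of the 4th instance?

The 4th occurrence is 3 intervals after the first: 3 × 14 = 42 days after 2018-06-21.
June has 30 days — 9 days to the end of June leaves 33.
July has 31 days (2 left).
2 days into August → 2018-08-02.

2018-08-02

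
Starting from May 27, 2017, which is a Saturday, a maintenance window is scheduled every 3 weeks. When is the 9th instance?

The 9th occurrence is 8 intervals after the first: 8 × 21 = 168 days after May 27, 2017.
May has 31 days — 4 days to the end of May leaves 164.
Jun has 30 days (134 left).
Jul has 31 days (103 left).
Aug has 31 days (72 left).
Sep has 30 days (42 left).
Oct has 31 days (11 left).
11 days into Nov → Nov 11, 2017.

Nov 11, 2017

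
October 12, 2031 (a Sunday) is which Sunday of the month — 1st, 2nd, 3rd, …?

2nd

Day 12 falls in week ⌈12/7⌉ of the month.
Days 1–7 hold the 1st Sunday, 8–14 the 2nd, 15–21 the 3rd, 22–28 the 4th, 29–31 the 5th.
12 is in the range for the 2nd.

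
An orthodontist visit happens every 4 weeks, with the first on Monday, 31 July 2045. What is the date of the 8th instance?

12 February 2046

The 8th occurrence is 7 intervals after the first: 7 × 28 = 196 days after 31 July 2045.
July has 31 days — 0 days to the end of July leaves 196.
August has 31 days (165 left).
September has 30 days (135 left).
October has 31 days (104 left).
November has 30 days (74 left).
December has 31 days (43 left).
January has 31 days (12 left).
12 days into February → 12 February 2046.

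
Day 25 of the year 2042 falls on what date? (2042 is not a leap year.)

January 25, 2042

25 into January → January 25.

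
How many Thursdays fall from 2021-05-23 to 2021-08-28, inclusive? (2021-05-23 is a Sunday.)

2021-05-23 is a Sunday; the first Thursday on or after it is 2021-05-27 (4 days later).
From 2021-05-27 to 2021-08-28: 4 + 30 + 31 + 28 = 93 days (rest of May, June, July, August).
93 ÷ 7 = 13 full weeks with remainder 2, so 13 more Thursdays after the first → 14.

14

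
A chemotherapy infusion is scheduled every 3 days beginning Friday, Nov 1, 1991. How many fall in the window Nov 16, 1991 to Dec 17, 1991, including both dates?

11

Occurrences land 3·i days after Nov 1, 1991 for i = 0, 1, 2, …
Nov 16, 1991 is 15 days after the start; 15 ÷ 3 = 5 remainder 0. First occurrence in the window: #6 on Nov 16, 1991 (5×3 = 15 days in).
Dec 17, 1991 is 46 days after the start; 46 ÷ 3 = 15 remainder 1. Last occurrence in the window: #16 on Dec 16, 1991.
Occurrences #6 through #16: 11 in total.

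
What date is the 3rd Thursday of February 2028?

17 February 2028

February 2028 begins on a Tuesday, so the first Thursday is February 3 (2 days later).
The 3rd Thursday is 2 weeks later: 3 + 14 = 17.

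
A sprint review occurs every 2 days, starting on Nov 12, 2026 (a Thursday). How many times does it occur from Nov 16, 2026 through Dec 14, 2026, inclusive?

15

Occurrences land 2·i days after Nov 12, 2026 for i = 0, 1, 2, …
Nov 16, 2026 is 4 days after the start; 4 ÷ 2 = 2 remainder 0. First occurrence in the window: #3 on Nov 16, 2026 (2×2 = 4 days in).
Dec 14, 2026 is 32 days after the start; 32 ÷ 2 = 16 remainder 0. Last occurrence in the window: #17 on Dec 14, 2026.
Occurrences #3 through #17: 15 in total.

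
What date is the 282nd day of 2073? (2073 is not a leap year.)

October 9, 2073

January has 31 days (282 − 31 = 251 remain).
February has 28 days (251 − 28 = 223 remain).
March has 31 days (223 − 31 = 192 remain).
April has 30 days (192 − 30 = 162 remain).
May has 31 days (162 − 31 = 131 remain).
June has 30 days (131 − 30 = 101 remain).
July has 31 days (101 − 31 = 70 remain).
August has 31 days (70 − 31 = 39 remain).
September has 30 days (39 − 30 = 9 remain).
9 into October → October 9.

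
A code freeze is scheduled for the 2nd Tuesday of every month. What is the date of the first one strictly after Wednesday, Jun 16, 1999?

Jul 13, 1999

Jun 1999 starts on a Tuesday; its first Tuesday is the 1st, so the 2nd Tuesday is the 8th — Jun 8, 1999.
That is not after Jun 16, 1999, so look at Jul 1999.
Jul 1999 starts on a Thursday; its first Tuesday is the 6th, so the 2nd Tuesday is the 13th — Jul 13, 1999.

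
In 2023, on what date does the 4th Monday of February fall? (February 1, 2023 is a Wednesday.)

February 2023 begins on a Wednesday, so the first Monday is February 6 (5 days later).
The 4th Monday is 3 weeks later: 6 + 21 = 27.

February 27, 2023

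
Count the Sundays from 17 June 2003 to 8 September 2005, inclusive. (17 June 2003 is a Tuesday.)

116

17 June 2003 is a Tuesday; the first Sunday on or after it is 22 June 2003 (5 days later).
From 22 June 2003 to 8 September 2005: 192 + 366 + 251 = 809 days (rest of 2003, 2004, to 8 September 2005 in 2005).
809 ÷ 7 = 115 full weeks with remainder 4, so 115 more Sundays after the first → 116.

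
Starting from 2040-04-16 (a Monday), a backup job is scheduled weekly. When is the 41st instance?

2041-01-21

The 41st occurrence is 40 intervals after the first: 40 × 7 = 280 days after 2040-04-16.
April has 30 days — 14 days to the end of April leaves 266.
May has 31 days (235 left).
June has 30 days (205 left).
July has 31 days (174 left).
August has 31 days (143 left).
September has 30 days (113 left).
October has 31 days (82 left).
November has 30 days (52 left).
December has 31 days (21 left).
21 days into January → 2041-01-21.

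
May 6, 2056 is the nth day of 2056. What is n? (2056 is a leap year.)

Days in months before May: 31 + 29 + 31 + 30 = 121.
Plus 6 days into May → day 127.

127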